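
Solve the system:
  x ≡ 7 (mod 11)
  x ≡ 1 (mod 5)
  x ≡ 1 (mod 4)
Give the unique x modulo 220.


Moduli 11, 5, 4 are pairwise coprime; by CRT there is a unique solution modulo M = 11 · 5 · 4 = 220.
Solve pairwise, accumulating the modulus:
  Start with x ≡ 7 (mod 11).
  Combine with x ≡ 1 (mod 5): since gcd(11, 5) = 1, we get a unique residue mod 55.
    Write x = 7 + 11·t and substitute into x ≡ 1 (mod 5): 11·t ≡ 1 − 7 = -6 (mod 5).
    Reduce coefficients mod 5: 1·t ≡ 4 (mod 5).
    So t ≡ 4 (mod 5).
    Then x = 7 + 11·4 = 51, valid modulo lcm(11, 5) = 55: x ≡ 51 (mod 55).
  Combine with x ≡ 1 (mod 4): since gcd(55, 4) = 1, we get a unique residue mod 220.
    Write x = 51 + 55·t and substitute into x ≡ 1 (mod 4): 55·t ≡ 1 − 51 = -50 (mod 4).
    Reduce coefficients mod 4: 3·t ≡ 2 (mod 4).
    The inverse of 3 mod 4 is 3 (since 3·3 = 9 = 2·4 + 1), so t ≡ 3·2 = 6 ≡ 2 (mod 4).
    Then x = 51 + 55·2 = 161, valid modulo lcm(55, 4) = 220: x ≡ 161 (mod 220).
Verify: 161 mod 11 = 7 ✓, 161 mod 5 = 1 ✓, 161 mod 4 = 1 ✓.

x ≡ 161 (mod 220).


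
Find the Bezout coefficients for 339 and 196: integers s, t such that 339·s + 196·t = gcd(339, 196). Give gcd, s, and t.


Euclidean algorithm on (339, 196) — divide until remainder is 0:
  339 = 1 · 196 + 143
  196 = 1 · 143 + 53
  143 = 2 · 53 + 37
  53 = 1 · 37 + 16
  37 = 2 · 16 + 5
  16 = 3 · 5 + 1
  5 = 5 · 1 + 0
gcd(339, 196) = 1.
Track Bezout coefficients alongside the remainders: start with r₀ = 339 = a·1 + b·0 (s = 1, t = 0) and r₁ = 196 = a·0 + b·1 (s = 0, t = 1); each new remainder r_{k+1} = r_{k-1} − q_k·r_k inherits s_{k+1} = s_{k-1} − q_k·s_k, t_{k+1} = t_{k-1} − q_k·t_k, so r_k = a·s_k + b·t_k at every step:
  q = 1: r = 143, s = 1 − 1·0 = 1, t = 0 − 1·1 = -1  (check: 339·1 + 196·(-1) = 143)
  q = 1: r = 53, s = 0 − 1·1 = -1, t = 1 − 1·(-1) = 2  (check: 339·(-1) + 196·2 = 53)
  q = 2: r = 37, s = 1 − 2·(-1) = 3, t = -1 − 2·2 = -5  (check: 339·3 + 196·(-5) = 37)
  q = 1: r = 16, s = -1 − 1·3 = -4, t = 2 − 1·(-5) = 7  (check: 339·(-4) + 196·7 = 16)
  q = 2: r = 5, s = 3 − 2·(-4) = 11, t = -5 − 2·7 = -19  (check: 339·11 + 196·(-19) = 5)
  q = 3: r = 1, s = -4 − 3·11 = -37, t = 7 − 3·(-19) = 64  (check: 339·(-37) + 196·64 = 1)
The row with r = 1 (the gcd) gives the Bezout coefficients s = -37, t = 64.
Result: 339 · (-37) + 196 · (64) = 1.

gcd(339, 196) = 1; s = -37, t = 64 (check: 339·(-37) + 196·64 = 1).


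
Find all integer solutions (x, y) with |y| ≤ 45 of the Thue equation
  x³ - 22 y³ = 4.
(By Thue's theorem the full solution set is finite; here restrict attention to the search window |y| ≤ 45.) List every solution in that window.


The equation is x³ - 22y³ = 4. For fixed y, x³ = 22·y³ + 4, so a solution requires the RHS to be a perfect cube.
Strategy: iterate y from -45 to 45, compute RHS = 22·y³ + 4, and check whether it is a (positive or negative) perfect cube.
Check small values of y:
  y = 0: RHS = 4 is not a perfect cube.
  y = 1: RHS = 26 is not a perfect cube.
  y = -1: RHS = -18 is not a perfect cube.
  y = 2: RHS = 180 is not a perfect cube.
  y = -2: RHS = -172 is not a perfect cube.
  y = 3: RHS = 598 is not a perfect cube.
  y = -3: RHS = -590 is not a perfect cube.
Continuing the search up to |y| = 45 finds no solutions either.
No (x, y) in the scanned range satisfies the equation.

No integer solutions with |y| ≤ 45.


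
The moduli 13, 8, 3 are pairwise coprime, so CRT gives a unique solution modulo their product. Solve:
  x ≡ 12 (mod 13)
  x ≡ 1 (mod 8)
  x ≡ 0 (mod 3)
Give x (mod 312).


Moduli 13, 8, 3 are pairwise coprime; by CRT there is a unique solution modulo M = 13 · 8 · 3 = 312.
Solve pairwise, accumulating the modulus:
  Start with x ≡ 12 (mod 13).
  Combine with x ≡ 1 (mod 8): since gcd(13, 8) = 1, we get a unique residue mod 104.
    Write x = 12 + 13·t and substitute into x ≡ 1 (mod 8): 13·t ≡ 1 − 12 = -11 (mod 8).
    Reduce coefficients mod 8: 5·t ≡ 5 (mod 8).
    The inverse of 5 mod 8 is 5 (since 5·5 = 25 = 3·8 + 1), so t ≡ 5·5 = 25 ≡ 1 (mod 8).
    Then x = 12 + 13·1 = 25, valid modulo lcm(13, 8) = 104: x ≡ 25 (mod 104).
  Combine with x ≡ 0 (mod 3): since gcd(104, 3) = 1, we get a unique residue mod 312.
    Write x = 25 + 104·t and substitute into x ≡ 0 (mod 3): 104·t ≡ 0 − 25 = -25 (mod 3).
    Reduce coefficients mod 3: 2·t ≡ 2 (mod 3).
    The inverse of 2 mod 3 is 2 (since 2·2 = 4 = 1·3 + 1), so t ≡ 2·2 = 4 ≡ 1 (mod 3).
    Then x = 25 + 104·1 = 129, valid modulo lcm(104, 3) = 312: x ≡ 129 (mod 312).
Verify: 129 mod 13 = 12 ✓, 129 mod 8 = 1 ✓, 129 mod 3 = 0 ✓.

x ≡ 129 (mod 312).


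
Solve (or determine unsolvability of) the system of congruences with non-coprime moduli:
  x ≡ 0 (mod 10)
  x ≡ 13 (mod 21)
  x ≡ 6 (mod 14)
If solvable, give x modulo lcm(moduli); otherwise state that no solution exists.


Moduli 10, 21, 14 are not pairwise coprime, so CRT works modulo lcm(m_i) when all pairwise compatibility conditions hold.
Pairwise compatibility: gcd(m_i, m_j) must divide a_i - a_j for every pair.
Merge one congruence at a time:
  Start: x ≡ 0 (mod 10).
  Combine with x ≡ 13 (mod 21): gcd(10, 21) = 1; 13 - 0 = 13, which IS divisible by 1, so compatible.
    Write x = 0 + 10·t and substitute into x ≡ 13 (mod 21): 10·t ≡ 13 − 0 = 13 (mod 21).
    The inverse of 10 mod 21 is 19 (since 10·19 = 190 = 9·21 + 1), so t ≡ 19·13 = 247 ≡ 16 (mod 21).
    Then x = 0 + 10·16 = 160, valid modulo lcm(10, 21) = 210: x ≡ 160 (mod 210).
  Combine with x ≡ 6 (mod 14): gcd(210, 14) = 14; 6 - 160 = -154, which IS divisible by 14, so compatible.
    Write x = 160 + 210·t and substitute into x ≡ 6 (mod 14): 210·t ≡ 6 − 160 = -154 (mod 14).
    Divide the congruence (and modulus) by g = 14: 15·t ≡ -11 (mod 1).
    Modulo 1 every t works; take t = 0.
    Then x = 160 + 210·0 = 160, valid modulo lcm(210, 14) = 210: x ≡ 160 (mod 210).
Verify: 160 mod 10 = 0, 160 mod 21 = 13, 160 mod 14 = 6.

x ≡ 160 (mod 210).


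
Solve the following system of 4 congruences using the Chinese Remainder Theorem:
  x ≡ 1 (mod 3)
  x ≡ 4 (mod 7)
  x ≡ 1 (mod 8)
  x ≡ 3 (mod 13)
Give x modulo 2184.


Product of moduli M = 3 · 7 · 8 · 13 = 2184.
Merge one congruence at a time:
  Start: x ≡ 1 (mod 3).
  Combine with x ≡ 4 (mod 7); new modulus lcm = 21.
    Write x = 1 + 3·t and substitute into x ≡ 4 (mod 7): 3·t ≡ 4 − 1 = 3 (mod 7).
    The inverse of 3 mod 7 is 5 (since 3·5 = 15 = 2·7 + 1), so t ≡ 5·3 = 15 ≡ 1 (mod 7).
    Then x = 1 + 3·1 = 4, valid modulo lcm(3, 7) = 21: x ≡ 4 (mod 21).
  Combine with x ≡ 1 (mod 8); new modulus lcm = 168.
    Write x = 4 + 21·t and substitute into x ≡ 1 (mod 8): 21·t ≡ 1 − 4 = -3 (mod 8).
    Reduce coefficients mod 8: 5·t ≡ 5 (mod 8).
    The inverse of 5 mod 8 is 5 (since 5·5 = 25 = 3·8 + 1), so t ≡ 5·5 = 25 ≡ 1 (mod 8).
    Then x = 4 + 21·1 = 25, valid modulo lcm(21, 8) = 168: x ≡ 25 (mod 168).
  Combine with x ≡ 3 (mod 13); new modulus lcm = 2184.
    Write x = 25 + 168·t and substitute into x ≡ 3 (mod 13): 168·t ≡ 3 − 25 = -22 (mod 13).
    Reduce coefficients mod 13: 12·t ≡ 4 (mod 13).
    The inverse of 12 mod 13 is 12 (since 12·12 = 144 = 11·13 + 1), so t ≡ 12·4 = 48 ≡ 9 (mod 13).
    Then x = 25 + 168·9 = 1537, valid modulo lcm(168, 13) = 2184: x ≡ 1537 (mod 2184).
Verify against each original: 1537 mod 3 = 1, 1537 mod 7 = 4, 1537 mod 8 = 1, 1537 mod 13 = 3.

x ≡ 1537 (mod 2184).


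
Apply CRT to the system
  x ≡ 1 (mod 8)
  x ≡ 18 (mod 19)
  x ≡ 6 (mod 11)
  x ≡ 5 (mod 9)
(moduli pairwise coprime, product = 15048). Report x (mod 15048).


Product of moduli M = 8 · 19 · 11 · 9 = 15048.
Merge one congruence at a time:
  Start: x ≡ 1 (mod 8).
  Combine with x ≡ 18 (mod 19); new modulus lcm = 152.
    Write x = 1 + 8·t and substitute into x ≡ 18 (mod 19): 8·t ≡ 18 − 1 = 17 (mod 19).
    The inverse of 8 mod 19 is 12 (since 8·12 = 96 = 5·19 + 1), so t ≡ 12·17 = 204 ≡ 14 (mod 19).
    Then x = 1 + 8·14 = 113, valid modulo lcm(8, 19) = 152: x ≡ 113 (mod 152).
  Combine with x ≡ 6 (mod 11); new modulus lcm = 1672.
    Write x = 113 + 152·t and substitute into x ≡ 6 (mod 11): 152·t ≡ 6 − 113 = -107 (mod 11).
    Reduce coefficients mod 11: 9·t ≡ 3 (mod 11).
    The inverse of 9 mod 11 is 5 (since 9·5 = 45 = 4·11 + 1), so t ≡ 5·3 = 15 ≡ 4 (mod 11).
    Then x = 113 + 152·4 = 721, valid modulo lcm(152, 11) = 1672: x ≡ 721 (mod 1672).
  Combine with x ≡ 5 (mod 9); new modulus lcm = 15048.
    Write x = 721 + 1672·t and substitute into x ≡ 5 (mod 9): 1672·t ≡ 5 − 721 = -716 (mod 9).
    Reduce coefficients mod 9: 7·t ≡ 4 (mod 9).
    The inverse of 7 mod 9 is 4 (since 7·4 = 28 = 3·9 + 1), so t ≡ 4·4 = 16 ≡ 7 (mod 9).
    Then x = 721 + 1672·7 = 12425, valid modulo lcm(1672, 9) = 15048: x ≡ 12425 (mod 15048).
Verify against each original: 12425 mod 8 = 1, 12425 mod 19 = 18, 12425 mod 11 = 6, 12425 mod 9 = 5.

x ≡ 12425 (mod 15048).


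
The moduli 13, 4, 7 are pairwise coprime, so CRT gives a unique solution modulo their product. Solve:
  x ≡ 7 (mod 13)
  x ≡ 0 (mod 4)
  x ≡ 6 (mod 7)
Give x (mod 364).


Moduli 13, 4, 7 are pairwise coprime; by CRT there is a unique solution modulo M = 13 · 4 · 7 = 364.
Solve pairwise, accumulating the modulus:
  Start with x ≡ 7 (mod 13).
  Combine with x ≡ 0 (mod 4): since gcd(13, 4) = 1, we get a unique residue mod 52.
    Write x = 7 + 13·t and substitute into x ≡ 0 (mod 4): 13·t ≡ 0 − 7 = -7 (mod 4).
    Reduce coefficients mod 4: 1·t ≡ 1 (mod 4).
    So t ≡ 1 (mod 4).
    Then x = 7 + 13·1 = 20, valid modulo lcm(13, 4) = 52: x ≡ 20 (mod 52).
  Combine with x ≡ 6 (mod 7): since gcd(52, 7) = 1, we get a unique residue mod 364.
    Write x = 20 + 52·t and substitute into x ≡ 6 (mod 7): 52·t ≡ 6 − 20 = -14 (mod 7).
    Reduce coefficients mod 7: 3·t ≡ 0 (mod 7).
    The inverse of 3 mod 7 is 5 (since 3·5 = 15 = 2·7 + 1), so t ≡ 5·0 = 0 ≡ 0 (mod 7).
    Then x = 20 + 52·0 = 20, valid modulo lcm(52, 7) = 364: x ≡ 20 (mod 364).
Verify: 20 mod 13 = 7 ✓, 20 mod 4 = 0 ✓, 20 mod 7 = 6 ✓.

x ≡ 20 (mod 364).


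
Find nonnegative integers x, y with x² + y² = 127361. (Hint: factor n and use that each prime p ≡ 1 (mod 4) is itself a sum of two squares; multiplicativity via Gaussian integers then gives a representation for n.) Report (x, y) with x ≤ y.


Step 1: Factor n = 127361 = 13 · 97 · 101.
Step 2: Check the mod-4 condition on each prime factor: 13 ≡ 1 (mod 4), exponent 1; 97 ≡ 1 (mod 4), exponent 1; 101 ≡ 1 (mod 4), exponent 1.
All primes ≡ 3 (mod 4) appear to even exponent (or don't appear), so by the two-squares theorem n IS expressible as a sum of two squares.
Step 3: Build a representation. Here n = 13 · 97 · 101 is a product of primes ≡ 1 (mod 4). Each prime p ≡ 1 (mod 4) is itself a sum of two squares; find a² by testing p − a² for a perfect square:
  13: 13 − 1² = 12, 13 − 2² = 9 = 3² ⇒ 13 = 2² + 3².
  97: 97 − 1² = 96, 97 − 2² = 93, 97 − 3² = 88, 97 − 4² = 81 = 9² ⇒ 97 = 4² + 9².
  101: 101 − 1² = 100 = 10² ⇒ 101 = 1² + 10².
  Combine using the Brahmagupta–Fibonacci identity (a² + b²)(c² + d²) = (ac − bd)² + (ad + bc)² = (ac + bd)² + (ad − bc)²:
  13 · 97 = 1261: from (2² + 3²)(4² + 9²), take (2·4 − 3·9, 2·9 + 3·4) = (8 − 27, 18 + 12) = (-19, 30); dropping signs (only squares matter) gives (19, 30); check 19² + 30² = 361 + 900 = 1261 ✓.
  1261 · 101 = 127361: from (19² + 30²)(1² + 10²), take (19·1 − 30·10, 19·10 + 30·1) = (19 − 300, 190 + 30) = (-281, 220); dropping signs (only squares matter) gives (281, 220); check 281² + 220² = 78961 + 48400 = 127361 ✓.
Step 4: Order so x ≤ y and verify: 220² + 281² = 48400 + 78961 = 127361 = n. ✓

n = 127361 = 220² + 281² (one valid representation with x ≤ y).


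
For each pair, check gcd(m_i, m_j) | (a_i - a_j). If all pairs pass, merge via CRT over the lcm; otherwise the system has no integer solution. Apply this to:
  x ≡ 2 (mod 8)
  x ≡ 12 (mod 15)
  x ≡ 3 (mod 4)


Moduli 8, 15, 4 are not pairwise coprime, so CRT works modulo lcm(m_i) when all pairwise compatibility conditions hold.
Pairwise compatibility: gcd(m_i, m_j) must divide a_i - a_j for every pair.
Merge one congruence at a time:
  Start: x ≡ 2 (mod 8).
  Combine with x ≡ 12 (mod 15): gcd(8, 15) = 1; 12 - 2 = 10, which IS divisible by 1, so compatible.
    Write x = 2 + 8·t and substitute into x ≡ 12 (mod 15): 8·t ≡ 12 − 2 = 10 (mod 15).
    The inverse of 8 mod 15 is 2 (since 8·2 = 16 = 1·15 + 1), so t ≡ 2·10 = 20 ≡ 5 (mod 15).
    Then x = 2 + 8·5 = 42, valid modulo lcm(8, 15) = 120: x ≡ 42 (mod 120).
  Combine with x ≡ 3 (mod 4): gcd(120, 4) = 4, and 3 - 42 = -39 is NOT divisible by 4.
    ⇒ system is inconsistent (no integer solution).

No solution (the system is inconsistent).


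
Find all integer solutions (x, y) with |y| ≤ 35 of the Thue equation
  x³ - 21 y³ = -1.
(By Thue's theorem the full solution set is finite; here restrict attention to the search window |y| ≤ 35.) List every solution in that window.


The equation is x³ - 21y³ = -1. For fixed y, x³ = 21·y³ − 1, so a solution requires the RHS to be a perfect cube.
Strategy: iterate y from -35 to 35, compute RHS = 21·y³ − 1, and check whether it is a (positive or negative) perfect cube.
Check small values of y:
  y = 0: RHS = -1 = (-1)³ ⇒ x = -1 works.
  y = 1: RHS = 20 is not a perfect cube.
  y = -1: RHS = -22 is not a perfect cube.
  y = 2: RHS = 167 is not a perfect cube.
  y = -2: RHS = -169 is not a perfect cube.
  y = 3: RHS = 566 is not a perfect cube.
  y = -3: RHS = -568 is not a perfect cube.
Continuing the search up to |y| = 35 finds no further solutions beyond those listed.
Collected solutions: (-1, 0).

Solutions (with |y| ≤ 35): (-1, 0).


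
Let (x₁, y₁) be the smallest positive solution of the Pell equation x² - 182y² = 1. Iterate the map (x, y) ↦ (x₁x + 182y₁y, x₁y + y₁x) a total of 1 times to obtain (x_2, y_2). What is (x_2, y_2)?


Step 1: Find the fundamental solution (x₁, y₁) of x² - 182y² = 1.
  Expand √182 as a continued fraction. a₀ = ⌊√182⌋ = 13; iterate m_{k+1} = d_k·a_k − m_k, d_{k+1} = (182 − m_{k+1}²)/d_k, a_{k+1} = ⌊(a₀ + m_{k+1})/d_{k+1}⌋ (starting m₀ = 0, d₀ = 1), with convergents p_k = a_k·p_{k-1} + p_{k-2}, q_k = a_k·q_{k-1} + q_{k-2} (p₋₁ = 1, q₋₁ = 0):
  k = 0: a₀ = 13; p₀/q₀ = 13/1; p₀² − 182·q₀² = 169 − 182 = -13.
  k = 1: m = 13, d = 13, a = ⌊(13 + 13)/13⌋ = 2; p/q = (2·13 + 1)/(2·1 + 0) = 27/2; p² − 182·q² = 729 − 728 = 1.
  The first convergent with p² − 182·q² = 1 gives the fundamental solution (x₁, y₁) = (27, 2).
Step 2: Apply the recurrence (x_{n+1}, y_{n+1}) = (x₁x_n + 182y₁y_n, x₁y_n + y₁x_n) repeatedly.
  From (x_1, y_1) = (27, 2): x_2 = 27·27 + 182·2·2 = 1457; y_2 = 27·2 + 2·27 = 108.
Step 3: Verify x_2² - 182·y_2² = 2122849 - 2122848 = 1 (should be 1). ✓

(x_1, y_1) = (27, 2); (x_2, y_2) = (1457, 108).


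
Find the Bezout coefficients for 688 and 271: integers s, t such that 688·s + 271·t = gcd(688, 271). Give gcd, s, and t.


Euclidean algorithm on (688, 271) — divide until remainder is 0:
  688 = 2 · 271 + 146
  271 = 1 · 146 + 125
  146 = 1 · 125 + 21
  125 = 5 · 21 + 20
  21 = 1 · 20 + 1
  20 = 20 · 1 + 0
gcd(688, 271) = 1.
Track Bezout coefficients alongside the remainders: start with r₀ = 688 = a·1 + b·0 (s = 1, t = 0) and r₁ = 271 = a·0 + b·1 (s = 0, t = 1); each new remainder r_{k+1} = r_{k-1} − q_k·r_k inherits s_{k+1} = s_{k-1} − q_k·s_k, t_{k+1} = t_{k-1} − q_k·t_k, so r_k = a·s_k + b·t_k at every step:
  q = 2: r = 146, s = 1 − 2·0 = 1, t = 0 − 2·1 = -2  (check: 688·1 + 271·(-2) = 146)
  q = 1: r = 125, s = 0 − 1·1 = -1, t = 1 − 1·(-2) = 3  (check: 688·(-1) + 271·3 = 125)
  q = 1: r = 21, s = 1 − 1·(-1) = 2, t = -2 − 1·3 = -5  (check: 688·2 + 271·(-5) = 21)
  q = 5: r = 20, s = -1 − 5·2 = -11, t = 3 − 5·(-5) = 28  (check: 688·(-11) + 271·28 = 20)
  q = 1: r = 1, s = 2 − 1·(-11) = 13, t = -5 − 1·28 = -33  (check: 688·13 + 271·(-33) = 1)
The row with r = 1 (the gcd) gives the Bezout coefficients s = 13, t = -33.
Result: 688 · (13) + 271 · (-33) = 1.

gcd(688, 271) = 1; s = 13, t = -33 (check: 688·13 + 271·(-33) = 1).


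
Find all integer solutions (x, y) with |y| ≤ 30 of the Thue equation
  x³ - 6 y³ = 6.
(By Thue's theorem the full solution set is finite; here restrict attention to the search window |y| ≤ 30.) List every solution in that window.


The equation is x³ - 6y³ = 6. For fixed y, x³ = 6·y³ + 6, so a solution requires the RHS to be a perfect cube.
Strategy: iterate y from -30 to 30, compute RHS = 6·y³ + 6, and check whether it is a (positive or negative) perfect cube.
Check small values of y:
  y = 0: RHS = 6 is not a perfect cube.
  y = 1: RHS = 12 is not a perfect cube.
  y = -1: RHS = 0 = (0)³ ⇒ x = 0 works.
  y = 2: RHS = 54 is not a perfect cube.
  y = -2: RHS = -42 is not a perfect cube.
  y = 3: RHS = 168 is not a perfect cube.
  y = -3: RHS = -156 is not a perfect cube.
Continuing the search up to |y| = 30 finds no further solutions beyond those listed.
Collected solutions: (0, -1).

Solutions (with |y| ≤ 30): (0, -1).


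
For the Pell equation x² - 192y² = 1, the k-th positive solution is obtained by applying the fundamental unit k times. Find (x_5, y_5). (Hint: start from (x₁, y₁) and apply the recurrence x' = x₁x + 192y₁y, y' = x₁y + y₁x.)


Step 1: Find the fundamental solution (x₁, y₁) of x² - 192y² = 1.
  Expand √192 as a continued fraction. a₀ = ⌊√192⌋ = 13; iterate m_{k+1} = d_k·a_k − m_k, d_{k+1} = (192 − m_{k+1}²)/d_k, a_{k+1} = ⌊(a₀ + m_{k+1})/d_{k+1}⌋ (starting m₀ = 0, d₀ = 1), with convergents p_k = a_k·p_{k-1} + p_{k-2}, q_k = a_k·q_{k-1} + q_{k-2} (p₋₁ = 1, q₋₁ = 0):
  k = 0: a₀ = 13; p₀/q₀ = 13/1; p₀² − 192·q₀² = 169 − 192 = -23.
  k = 1: m = 13, d = 23, a = ⌊(13 + 13)/23⌋ = 1; p/q = (1·13 + 1)/(1·1 + 0) = 14/1; p² − 192·q² = 196 − 192 = 4.
  k = 2: m = 10, d = 4, a = ⌊(13 + 10)/4⌋ = 5; p/q = (5·14 + 13)/(5·1 + 1) = 83/6; p² − 192·q² = 6889 − 6912 = -23.
  k = 3: m = 10, d = 23, a = ⌊(13 + 10)/23⌋ = 1; p/q = (1·83 + 14)/(1·6 + 1) = 97/7; p² − 192·q² = 9409 − 9408 = 1.
  The first convergent with p² − 192·q² = 1 gives the fundamental solution (x₁, y₁) = (97, 7).
Step 2: Apply the recurrence (x_{n+1}, y_{n+1}) = (x₁x_n + 192y₁y_n, x₁y_n + y₁x_n) repeatedly.
  From (x_1, y_1) = (97, 7): x_2 = 97·97 + 192·7·7 = 18817; y_2 = 97·7 + 7·97 = 1358.
  From (x_2, y_2) = (18817, 1358): x_3 = 97·18817 + 192·7·1358 = 3650401; y_3 = 97·1358 + 7·18817 = 263445.
  From (x_3, y_3) = (3650401, 263445): x_4 = 97·3650401 + 192·7·263445 = 708158977; y_4 = 97·263445 + 7·3650401 = 51106972.
  From (x_4, y_4) = (708158977, 51106972): x_5 = 97·708158977 + 192·7·51106972 = 137379191137; y_5 = 97·51106972 + 7·708158977 = 9914489123.
Step 3: Verify x_5² - 192·y_5² = 18873042157456379352769 - 18873042157456379352768 = 1 (should be 1). ✓

(x_1, y_1) = (97, 7); (x_5, y_5) = (137379191137, 9914489123).


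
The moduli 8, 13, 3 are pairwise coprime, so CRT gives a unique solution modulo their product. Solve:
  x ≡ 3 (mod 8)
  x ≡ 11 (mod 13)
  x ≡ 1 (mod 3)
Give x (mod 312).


Moduli 8, 13, 3 are pairwise coprime; by CRT there is a unique solution modulo M = 8 · 13 · 3 = 312.
Solve pairwise, accumulating the modulus:
  Start with x ≡ 3 (mod 8).
  Combine with x ≡ 11 (mod 13): since gcd(8, 13) = 1, we get a unique residue mod 104.
    Write x = 3 + 8·t and substitute into x ≡ 11 (mod 13): 8·t ≡ 11 − 3 = 8 (mod 13).
    The inverse of 8 mod 13 is 5 (since 8·5 = 40 = 3·13 + 1), so t ≡ 5·8 = 40 ≡ 1 (mod 13).
    Then x = 3 + 8·1 = 11, valid modulo lcm(8, 13) = 104: x ≡ 11 (mod 104).
  Combine with x ≡ 1 (mod 3): since gcd(104, 3) = 1, we get a unique residue mod 312.
    Write x = 11 + 104·t and substitute into x ≡ 1 (mod 3): 104·t ≡ 1 − 11 = -10 (mod 3).
    Reduce coefficients mod 3: 2·t ≡ 2 (mod 3).
    The inverse of 2 mod 3 is 2 (since 2·2 = 4 = 1·3 + 1), so t ≡ 2·2 = 4 ≡ 1 (mod 3).
    Then x = 11 + 104·1 = 115, valid modulo lcm(104, 3) = 312: x ≡ 115 (mod 312).
Verify: 115 mod 8 = 3 ✓, 115 mod 13 = 11 ✓, 115 mod 3 = 1 ✓.

x ≡ 115 (mod 312).


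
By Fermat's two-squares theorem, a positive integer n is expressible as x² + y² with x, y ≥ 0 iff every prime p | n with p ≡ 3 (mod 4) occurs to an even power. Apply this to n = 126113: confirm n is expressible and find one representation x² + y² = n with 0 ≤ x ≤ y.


Step 1: Factor n = 126113 = 13 · 89 · 109.
Step 2: Check the mod-4 condition on each prime factor: 13 ≡ 1 (mod 4), exponent 1; 89 ≡ 1 (mod 4), exponent 1; 109 ≡ 1 (mod 4), exponent 1.
All primes ≡ 3 (mod 4) appear to even exponent (or don't appear), so by the two-squares theorem n IS expressible as a sum of two squares.
Step 3: Build a representation. Here n = 13 · 89 · 109 is a product of primes ≡ 1 (mod 4). Each prime p ≡ 1 (mod 4) is itself a sum of two squares; find a² by testing p − a² for a perfect square:
  13: 13 − 1² = 12, 13 − 2² = 9 = 3² ⇒ 13 = 2² + 3².
  89: 89 − 1² = 88, 89 − 2² = 85, 89 − 3² = 80, 89 − 4² = 73, 89 − 5² = 64 = 8² ⇒ 89 = 5² + 8².
  109: 109 − 1² = 108, 109 − 2² = 105, 109 − 3² = 100 = 10² ⇒ 109 = 3² + 10².
  Combine using the Brahmagupta–Fibonacci identity (a² + b²)(c² + d²) = (ac − bd)² + (ad + bc)² = (ac + bd)² + (ad − bc)²:
  13 · 89 = 1157: from (2² + 3²)(5² + 8²), take (2·5 − 3·8, 2·8 + 3·5) = (10 − 24, 16 + 15) = (-14, 31); dropping signs (only squares matter) gives (14, 31); check 14² + 31² = 196 + 961 = 1157 ✓.
  1157 · 109 = 126113: from (14² + 31²)(3² + 10²), take (14·3 − 31·10, 14·10 + 31·3) = (42 − 310, 140 + 93) = (-268, 233); dropping signs (only squares matter) gives (268, 233); check 268² + 233² = 71824 + 54289 = 126113 ✓.
Step 4: Order so x ≤ y and verify: 233² + 268² = 54289 + 71824 = 126113 = n. ✓

n = 126113 = 233² + 268² (one valid representation with x ≤ y).


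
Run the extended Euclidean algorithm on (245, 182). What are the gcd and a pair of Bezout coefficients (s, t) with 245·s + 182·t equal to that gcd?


Euclidean algorithm on (245, 182) — divide until remainder is 0:
  245 = 1 · 182 + 63
  182 = 2 · 63 + 56
  63 = 1 · 56 + 7
  56 = 8 · 7 + 0
gcd(245, 182) = 7.
Track Bezout coefficients alongside the remainders: start with r₀ = 245 = a·1 + b·0 (s = 1, t = 0) and r₁ = 182 = a·0 + b·1 (s = 0, t = 1); each new remainder r_{k+1} = r_{k-1} − q_k·r_k inherits s_{k+1} = s_{k-1} − q_k·s_k, t_{k+1} = t_{k-1} − q_k·t_k, so r_k = a·s_k + b·t_k at every step:
  q = 1: r = 63, s = 1 − 1·0 = 1, t = 0 − 1·1 = -1  (check: 245·1 + 182·(-1) = 63)
  q = 2: r = 56, s = 0 − 2·1 = -2, t = 1 − 2·(-1) = 3  (check: 245·(-2) + 182·3 = 56)
  q = 1: r = 7, s = 1 − 1·(-2) = 3, t = -1 − 1·3 = -4  (check: 245·3 + 182·(-4) = 7)
The row with r = 7 (the gcd) gives the Bezout coefficients s = 3, t = -4.
Result: 245 · (3) + 182 · (-4) = 7.

gcd(245, 182) = 7; s = 3, t = -4 (check: 245·3 + 182·(-4) = 7).


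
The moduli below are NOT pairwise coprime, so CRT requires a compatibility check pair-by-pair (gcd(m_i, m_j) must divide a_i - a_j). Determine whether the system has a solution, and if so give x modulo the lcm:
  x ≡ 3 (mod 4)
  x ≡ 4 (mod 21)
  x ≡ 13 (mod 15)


Moduli 4, 21, 15 are not pairwise coprime, so CRT works modulo lcm(m_i) when all pairwise compatibility conditions hold.
Pairwise compatibility: gcd(m_i, m_j) must divide a_i - a_j for every pair.
Merge one congruence at a time:
  Start: x ≡ 3 (mod 4).
  Combine with x ≡ 4 (mod 21): gcd(4, 21) = 1; 4 - 3 = 1, which IS divisible by 1, so compatible.
    Write x = 3 + 4·t and substitute into x ≡ 4 (mod 21): 4·t ≡ 4 − 3 = 1 (mod 21).
    The inverse of 4 mod 21 is 16 (since 4·16 = 64 = 3·21 + 1), so t ≡ 16·1 = 16 ≡ 16 (mod 21).
    Then x = 3 + 4·16 = 67, valid modulo lcm(4, 21) = 84: x ≡ 67 (mod 84).
  Combine with x ≡ 13 (mod 15): gcd(84, 15) = 3; 13 - 67 = -54, which IS divisible by 3, so compatible.
    Write x = 67 + 84·t and substitute into x ≡ 13 (mod 15): 84·t ≡ 13 − 67 = -54 (mod 15).
    Divide the congruence (and modulus) by g = 3: 28·t ≡ -18 (mod 5).
    Reduce coefficients mod 5: 3·t ≡ 2 (mod 5).
    The inverse of 3 mod 5 is 2 (since 3·2 = 6 = 1·5 + 1), so t ≡ 2·2 = 4 ≡ 4 (mod 5).
    Then x = 67 + 84·4 = 403, valid modulo lcm(84, 15) = 420: x ≡ 403 (mod 420).
Verify: 403 mod 4 = 3, 403 mod 21 = 4, 403 mod 15 = 13.

x ≡ 403 (mod 420).


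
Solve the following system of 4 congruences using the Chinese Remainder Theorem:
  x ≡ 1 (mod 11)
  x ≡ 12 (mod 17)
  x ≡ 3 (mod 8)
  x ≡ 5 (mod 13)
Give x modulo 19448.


Product of moduli M = 11 · 17 · 8 · 13 = 19448.
Merge one congruence at a time:
  Start: x ≡ 1 (mod 11).
  Combine with x ≡ 12 (mod 17); new modulus lcm = 187.
    Write x = 1 + 11·t and substitute into x ≡ 12 (mod 17): 11·t ≡ 12 − 1 = 11 (mod 17).
    The inverse of 11 mod 17 is 14 (since 11·14 = 154 = 9·17 + 1), so t ≡ 14·11 = 154 ≡ 1 (mod 17).
    Then x = 1 + 11·1 = 12, valid modulo lcm(11, 17) = 187: x ≡ 12 (mod 187).
  Combine with x ≡ 3 (mod 8); new modulus lcm = 1496.
    Write x = 12 + 187·t and substitute into x ≡ 3 (mod 8): 187·t ≡ 3 − 12 = -9 (mod 8).
    Reduce coefficients mod 8: 3·t ≡ 7 (mod 8).
    The inverse of 3 mod 8 is 3 (since 3·3 = 9 = 1·8 + 1), so t ≡ 3·7 = 21 ≡ 5 (mod 8).
    Then x = 12 + 187·5 = 947, valid modulo lcm(187, 8) = 1496: x ≡ 947 (mod 1496).
  Combine with x ≡ 5 (mod 13); new modulus lcm = 19448.
    Write x = 947 + 1496·t and substitute into x ≡ 5 (mod 13): 1496·t ≡ 5 − 947 = -942 (mod 13).
    Reduce coefficients mod 13: 1·t ≡ 7 (mod 13).
    So t ≡ 7 (mod 13).
    Then x = 947 + 1496·7 = 11419, valid modulo lcm(1496, 13) = 19448: x ≡ 11419 (mod 19448).
Verify against each original: 11419 mod 11 = 1, 11419 mod 17 = 12, 11419 mod 8 = 3, 11419 mod 13 = 5.

x ≡ 11419 (mod 19448).


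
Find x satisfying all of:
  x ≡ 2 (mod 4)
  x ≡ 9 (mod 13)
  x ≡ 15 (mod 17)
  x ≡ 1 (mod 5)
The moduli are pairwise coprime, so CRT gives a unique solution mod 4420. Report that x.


Product of moduli M = 4 · 13 · 17 · 5 = 4420.
Merge one congruence at a time:
  Start: x ≡ 2 (mod 4).
  Combine with x ≡ 9 (mod 13); new modulus lcm = 52.
    Write x = 2 + 4·t and substitute into x ≡ 9 (mod 13): 4·t ≡ 9 − 2 = 7 (mod 13).
    The inverse of 4 mod 13 is 10 (since 4·10 = 40 = 3·13 + 1), so t ≡ 10·7 = 70 ≡ 5 (mod 13).
    Then x = 2 + 4·5 = 22, valid modulo lcm(4, 13) = 52: x ≡ 22 (mod 52).
  Combine with x ≡ 15 (mod 17); new modulus lcm = 884.
    Write x = 22 + 52·t and substitute into x ≡ 15 (mod 17): 52·t ≡ 15 − 22 = -7 (mod 17).
    Reduce coefficients mod 17: 1·t ≡ 10 (mod 17).
    So t ≡ 10 (mod 17).
    Then x = 22 + 52·10 = 542, valid modulo lcm(52, 17) = 884: x ≡ 542 (mod 884).
  Combine with x ≡ 1 (mod 5); new modulus lcm = 4420.
    Write x = 542 + 884·t and substitute into x ≡ 1 (mod 5): 884·t ≡ 1 − 542 = -541 (mod 5).
    Reduce coefficients mod 5: 4·t ≡ 4 (mod 5).
    The inverse of 4 mod 5 is 4 (since 4·4 = 16 = 3·5 + 1), so t ≡ 4·4 = 16 ≡ 1 (mod 5).
    Then x = 542 + 884·1 = 1426, valid modulo lcm(884, 5) = 4420: x ≡ 1426 (mod 4420).
Verify against each original: 1426 mod 4 = 2, 1426 mod 13 = 9, 1426 mod 17 = 15, 1426 mod 5 = 1.

x ≡ 1426 (mod 4420).


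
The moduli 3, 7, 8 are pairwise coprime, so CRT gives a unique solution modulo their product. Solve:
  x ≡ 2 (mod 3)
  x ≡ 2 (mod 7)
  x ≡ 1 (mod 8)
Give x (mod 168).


Moduli 3, 7, 8 are pairwise coprime; by CRT there is a unique solution modulo M = 3 · 7 · 8 = 168.
Solve pairwise, accumulating the modulus:
  Start with x ≡ 2 (mod 3).
  Combine with x ≡ 2 (mod 7): since gcd(3, 7) = 1, we get a unique residue mod 21.
    Write x = 2 + 3·t and substitute into x ≡ 2 (mod 7): 3·t ≡ 2 − 2 = 0 (mod 7).
    The inverse of 3 mod 7 is 5 (since 3·5 = 15 = 2·7 + 1), so t ≡ 5·0 = 0 ≡ 0 (mod 7).
    Then x = 2 + 3·0 = 2, valid modulo lcm(3, 7) = 21: x ≡ 2 (mod 21).
  Combine with x ≡ 1 (mod 8): since gcd(21, 8) = 1, we get a unique residue mod 168.
    Write x = 2 + 21·t and substitute into x ≡ 1 (mod 8): 21·t ≡ 1 − 2 = -1 (mod 8).
    Reduce coefficients mod 8: 5·t ≡ 7 (mod 8).
    The inverse of 5 mod 8 is 5 (since 5·5 = 25 = 3·8 + 1), so t ≡ 5·7 = 35 ≡ 3 (mod 8).
    Then x = 2 + 21·3 = 65, valid modulo lcm(21, 8) = 168: x ≡ 65 (mod 168).
Verify: 65 mod 3 = 2 ✓, 65 mod 7 = 2 ✓, 65 mod 8 = 1 ✓.

x ≡ 65 (mod 168).


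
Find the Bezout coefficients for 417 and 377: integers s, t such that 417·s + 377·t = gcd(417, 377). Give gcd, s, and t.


Euclidean algorithm on (417, 377) — divide until remainder is 0:
  417 = 1 · 377 + 40
  377 = 9 · 40 + 17
  40 = 2 · 17 + 6
  17 = 2 · 6 + 5
  6 = 1 · 5 + 1
  5 = 5 · 1 + 0
gcd(417, 377) = 1.
Track Bezout coefficients alongside the remainders: start with r₀ = 417 = a·1 + b·0 (s = 1, t = 0) and r₁ = 377 = a·0 + b·1 (s = 0, t = 1); each new remainder r_{k+1} = r_{k-1} − q_k·r_k inherits s_{k+1} = s_{k-1} − q_k·s_k, t_{k+1} = t_{k-1} − q_k·t_k, so r_k = a·s_k + b·t_k at every step:
  q = 1: r = 40, s = 1 − 1·0 = 1, t = 0 − 1·1 = -1  (check: 417·1 + 377·(-1) = 40)
  q = 9: r = 17, s = 0 − 9·1 = -9, t = 1 − 9·(-1) = 10  (check: 417·(-9) + 377·10 = 17)
  q = 2: r = 6, s = 1 − 2·(-9) = 19, t = -1 − 2·10 = -21  (check: 417·19 + 377·(-21) = 6)
  q = 2: r = 5, s = -9 − 2·19 = -47, t = 10 − 2·(-21) = 52  (check: 417·(-47) + 377·52 = 5)
  q = 1: r = 1, s = 19 − 1·(-47) = 66, t = -21 − 1·52 = -73  (check: 417·66 + 377·(-73) = 1)
The row with r = 1 (the gcd) gives the Bezout coefficients s = 66, t = -73.
Result: 417 · (66) + 377 · (-73) = 1.

gcd(417, 377) = 1; s = 66, t = -73 (check: 417·66 + 377·(-73) = 1).


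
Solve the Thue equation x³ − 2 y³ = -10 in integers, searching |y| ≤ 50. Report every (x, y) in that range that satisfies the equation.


The equation is x³ - 2y³ = -10. For fixed y, x³ = 2·y³ − 10, so a solution requires the RHS to be a perfect cube.
Strategy: iterate y from -50 to 50, compute RHS = 2·y³ − 10, and check whether it is a (positive or negative) perfect cube.
Check small values of y:
  y = 0: RHS = -10 is not a perfect cube.
  y = 1: RHS = -8 = (-2)³ ⇒ x = -2 works.
  y = -1: RHS = -12 is not a perfect cube.
  y = 2: RHS = 6 is not a perfect cube.
  y = -2: RHS = -26 is not a perfect cube.
  y = 3: RHS = 44 is not a perfect cube.
  y = -3: RHS = -64 = (-4)³ ⇒ x = -4 works.
Continuing the search up to |y| = 50 finds no further solutions beyond those listed.
Collected solutions: (-2, 1), (-4, -3).

Solutions (with |y| ≤ 50): (-2, 1), (-4, -3).


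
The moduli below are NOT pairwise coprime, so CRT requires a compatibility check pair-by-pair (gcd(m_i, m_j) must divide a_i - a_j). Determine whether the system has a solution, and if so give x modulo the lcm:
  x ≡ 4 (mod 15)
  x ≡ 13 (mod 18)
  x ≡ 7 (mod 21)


Moduli 15, 18, 21 are not pairwise coprime, so CRT works modulo lcm(m_i) when all pairwise compatibility conditions hold.
Pairwise compatibility: gcd(m_i, m_j) must divide a_i - a_j for every pair.
Merge one congruence at a time:
  Start: x ≡ 4 (mod 15).
  Combine with x ≡ 13 (mod 18): gcd(15, 18) = 3; 13 - 4 = 9, which IS divisible by 3, so compatible.
    Write x = 4 + 15·t and substitute into x ≡ 13 (mod 18): 15·t ≡ 13 − 4 = 9 (mod 18).
    Divide the congruence (and modulus) by g = 3: 5·t ≡ 3 (mod 6).
    The inverse of 5 mod 6 is 5 (since 5·5 = 25 = 4·6 + 1), so t ≡ 5·3 = 15 ≡ 3 (mod 6).
    Then x = 4 + 15·3 = 49, valid modulo lcm(15, 18) = 90: x ≡ 49 (mod 90).
  Combine with x ≡ 7 (mod 21): gcd(90, 21) = 3; 7 - 49 = -42, which IS divisible by 3, so compatible.
    Write x = 49 + 90·t and substitute into x ≡ 7 (mod 21): 90·t ≡ 7 − 49 = -42 (mod 21).
    Divide the congruence (and modulus) by g = 3: 30·t ≡ -14 (mod 7).
    Reduce coefficients mod 7: 2·t ≡ 0 (mod 7).
    The inverse of 2 mod 7 is 4 (since 2·4 = 8 = 1·7 + 1), so t ≡ 4·0 = 0 ≡ 0 (mod 7).
    Then x = 49 + 90·0 = 49, valid modulo lcm(90, 21) = 630: x ≡ 49 (mod 630).
Verify: 49 mod 15 = 4, 49 mod 18 = 13, 49 mod 21 = 7.

x ≡ 49 (mod 630).


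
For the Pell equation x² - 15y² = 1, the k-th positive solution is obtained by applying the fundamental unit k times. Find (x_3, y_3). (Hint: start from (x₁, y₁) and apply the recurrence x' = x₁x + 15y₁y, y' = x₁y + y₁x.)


Step 1: Find the fundamental solution (x₁, y₁) of x² - 15y² = 1.
  Expand √15 as a continued fraction. a₀ = ⌊√15⌋ = 3; iterate m_{k+1} = d_k·a_k − m_k, d_{k+1} = (15 − m_{k+1}²)/d_k, a_{k+1} = ⌊(a₀ + m_{k+1})/d_{k+1}⌋ (starting m₀ = 0, d₀ = 1), with convergents p_k = a_k·p_{k-1} + p_{k-2}, q_k = a_k·q_{k-1} + q_{k-2} (p₋₁ = 1, q₋₁ = 0):
  k = 0: a₀ = 3; p₀/q₀ = 3/1; p₀² − 15·q₀² = 9 − 15 = -6.
  k = 1: m = 3, d = 6, a = ⌊(3 + 3)/6⌋ = 1; p/q = (1·3 + 1)/(1·1 + 0) = 4/1; p² − 15·q² = 16 − 15 = 1.
  The first convergent with p² − 15·q² = 1 gives the fundamental solution (x₁, y₁) = (4, 1).
Step 2: Apply the recurrence (x_{n+1}, y_{n+1}) = (x₁x_n + 15y₁y_n, x₁y_n + y₁x_n) repeatedly.
  From (x_1, y_1) = (4, 1): x_2 = 4·4 + 15·1·1 = 31; y_2 = 4·1 + 1·4 = 8.
  From (x_2, y_2) = (31, 8): x_3 = 4·31 + 15·1·8 = 244; y_3 = 4·8 + 1·31 = 63.
Step 3: Verify x_3² - 15·y_3² = 59536 - 59535 = 1 (should be 1). ✓

(x_1, y_1) = (4, 1); (x_3, y_3) = (244, 63).


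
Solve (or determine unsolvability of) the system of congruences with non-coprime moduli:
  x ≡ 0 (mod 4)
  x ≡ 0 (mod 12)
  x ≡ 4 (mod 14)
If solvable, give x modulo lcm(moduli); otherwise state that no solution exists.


Moduli 4, 12, 14 are not pairwise coprime, so CRT works modulo lcm(m_i) when all pairwise compatibility conditions hold.
Pairwise compatibility: gcd(m_i, m_j) must divide a_i - a_j for every pair.
Merge one congruence at a time:
  Start: x ≡ 0 (mod 4).
  Combine with x ≡ 0 (mod 12): gcd(4, 12) = 4; 0 - 0 = 0, which IS divisible by 4, so compatible.
    Write x = 0 + 4·t and substitute into x ≡ 0 (mod 12): 4·t ≡ 0 − 0 = 0 (mod 12).
    Divide the congruence (and modulus) by g = 4: 1·t ≡ 0 (mod 3).
    So t ≡ 0 (mod 3).
    Then x = 0 + 4·0 = 0, valid modulo lcm(4, 12) = 12: x ≡ 0 (mod 12).
  Combine with x ≡ 4 (mod 14): gcd(12, 14) = 2; 4 - 0 = 4, which IS divisible by 2, so compatible.
    Write x = 0 + 12·t and substitute into x ≡ 4 (mod 14): 12·t ≡ 4 − 0 = 4 (mod 14).
    Divide the congruence (and modulus) by g = 2: 6·t ≡ 2 (mod 7).
    The inverse of 6 mod 7 is 6 (since 6·6 = 36 = 5·7 + 1), so t ≡ 6·2 = 12 ≡ 5 (mod 7).
    Then x = 0 + 12·5 = 60, valid modulo lcm(12, 14) = 84: x ≡ 60 (mod 84).
Verify: 60 mod 4 = 0, 60 mod 12 = 0, 60 mod 14 = 4.

x ≡ 60 (mod 84).


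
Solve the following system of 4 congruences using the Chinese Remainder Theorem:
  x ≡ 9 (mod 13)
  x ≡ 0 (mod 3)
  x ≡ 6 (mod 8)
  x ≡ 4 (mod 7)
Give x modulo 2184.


Product of moduli M = 13 · 3 · 8 · 7 = 2184.
Merge one congruence at a time:
  Start: x ≡ 9 (mod 13).
  Combine with x ≡ 0 (mod 3); new modulus lcm = 39.
    Write x = 9 + 13·t and substitute into x ≡ 0 (mod 3): 13·t ≡ 0 − 9 = -9 (mod 3).
    Reduce coefficients mod 3: 1·t ≡ 0 (mod 3).
    So t ≡ 0 (mod 3).
    Then x = 9 + 13·0 = 9, valid modulo lcm(13, 3) = 39: x ≡ 9 (mod 39).
  Combine with x ≡ 6 (mod 8); new modulus lcm = 312.
    Write x = 9 + 39·t and substitute into x ≡ 6 (mod 8): 39·t ≡ 6 − 9 = -3 (mod 8).
    Reduce coefficients mod 8: 7·t ≡ 5 (mod 8).
    The inverse of 7 mod 8 is 7 (since 7·7 = 49 = 6·8 + 1), so t ≡ 7·5 = 35 ≡ 3 (mod 8).
    Then x = 9 + 39·3 = 126, valid modulo lcm(39, 8) = 312: x ≡ 126 (mod 312).
  Combine with x ≡ 4 (mod 7); new modulus lcm = 2184.
    Write x = 126 + 312·t and substitute into x ≡ 4 (mod 7): 312·t ≡ 4 − 126 = -122 (mod 7).
    Reduce coefficients mod 7: 4·t ≡ 4 (mod 7).
    The inverse of 4 mod 7 is 2 (since 4·2 = 8 = 1·7 + 1), so t ≡ 2·4 = 8 ≡ 1 (mod 7).
    Then x = 126 + 312·1 = 438, valid modulo lcm(312, 7) = 2184: x ≡ 438 (mod 2184).
Verify against each original: 438 mod 13 = 9, 438 mod 3 = 0, 438 mod 8 = 6, 438 mod 7 = 4.

x ≡ 438 (mod 2184).


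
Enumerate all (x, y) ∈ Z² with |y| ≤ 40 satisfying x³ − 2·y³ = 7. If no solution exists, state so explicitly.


The equation is x³ - 2y³ = 7. For fixed y, x³ = 2·y³ + 7, so a solution requires the RHS to be a perfect cube.
Strategy: iterate y from -40 to 40, compute RHS = 2·y³ + 7, and check whether it is a (positive or negative) perfect cube.
Check small values of y:
  y = 0: RHS = 7 is not a perfect cube.
  y = 1: RHS = 9 is not a perfect cube.
  y = -1: RHS = 5 is not a perfect cube.
  y = 2: RHS = 23 is not a perfect cube.
  y = -2: RHS = -9 is not a perfect cube.
  y = 3: RHS = 61 is not a perfect cube.
  y = -3: RHS = -47 is not a perfect cube.
Continuing the search up to |y| = 40 finds no solutions either.
No (x, y) in the scanned range satisfies the equation.

No integer solutions with |y| ≤ 40.


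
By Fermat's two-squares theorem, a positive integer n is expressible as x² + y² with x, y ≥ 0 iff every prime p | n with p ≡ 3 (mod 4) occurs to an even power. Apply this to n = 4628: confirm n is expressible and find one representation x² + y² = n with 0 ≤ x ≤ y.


Step 1: Factor n = 4628 = 2^2 · 13 · 89.
Step 2: Check the mod-4 condition on each prime factor: 2 = 2 (special); 13 ≡ 1 (mod 4), exponent 1; 89 ≡ 1 (mod 4), exponent 1.
All primes ≡ 3 (mod 4) appear to even exponent (or don't appear), so by the two-squares theorem n IS expressible as a sum of two squares.
Step 3: Build a representation. Group n = k² · m with k = 2 and m = 13 · 89 = 1157 (a product of primes ≡ 1 (mod 4)); a representation of m scales to one of n via (k·x)² + (k·y)² = k²(x² + y²). Each prime p ≡ 1 (mod 4) is itself a sum of two squares; find a² by testing p − a² for a perfect square:
  13: 13 − 1² = 12, 13 − 2² = 9 = 3² ⇒ 13 = 2² + 3².
  89: 89 − 1² = 88, 89 − 2² = 85, 89 − 3² = 80, 89 − 4² = 73, 89 − 5² = 64 = 8² ⇒ 89 = 5² + 8².
  Combine using the Brahmagupta–Fibonacci identity (a² + b²)(c² + d²) = (ac − bd)² + (ad + bc)² = (ac + bd)² + (ad − bc)²:
  13 · 89 = 1157: from (2² + 3²)(5² + 8²), take (2·5 − 3·8, 2·8 + 3·5) = (10 − 24, 16 + 15) = (-14, 31); dropping signs (only squares matter) gives (14, 31); check 14² + 31² = 196 + 961 = 1157 ✓.
  Scale by k = 2: (2·14, 2·31) = (28, 62).
Step 4: Order so x ≤ y and verify: 28² + 62² = 784 + 3844 = 4628 = n. ✓

n = 4628 = 28² + 62² (one valid representation with x ≤ y).


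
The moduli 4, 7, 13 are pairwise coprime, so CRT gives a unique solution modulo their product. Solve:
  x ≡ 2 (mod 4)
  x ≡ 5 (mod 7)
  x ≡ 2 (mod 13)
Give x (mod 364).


Moduli 4, 7, 13 are pairwise coprime; by CRT there is a unique solution modulo M = 4 · 7 · 13 = 364.
Solve pairwise, accumulating the modulus:
  Start with x ≡ 2 (mod 4).
  Combine with x ≡ 5 (mod 7): since gcd(4, 7) = 1, we get a unique residue mod 28.
    Write x = 2 + 4·t and substitute into x ≡ 5 (mod 7): 4·t ≡ 5 − 2 = 3 (mod 7).
    The inverse of 4 mod 7 is 2 (since 4·2 = 8 = 1·7 + 1), so t ≡ 2·3 = 6 ≡ 6 (mod 7).
    Then x = 2 + 4·6 = 26, valid modulo lcm(4, 7) = 28: x ≡ 26 (mod 28).
  Combine with x ≡ 2 (mod 13): since gcd(28, 13) = 1, we get a unique residue mod 364.
    Write x = 26 + 28·t and substitute into x ≡ 2 (mod 13): 28·t ≡ 2 − 26 = -24 (mod 13).
    Reduce coefficients mod 13: 2·t ≡ 2 (mod 13).
    The inverse of 2 mod 13 is 7 (since 2·7 = 14 = 1·13 + 1), so t ≡ 7·2 = 14 ≡ 1 (mod 13).
    Then x = 26 + 28·1 = 54, valid modulo lcm(28, 13) = 364: x ≡ 54 (mod 364).
Verify: 54 mod 4 = 2 ✓, 54 mod 7 = 5 ✓, 54 mod 13 = 2 ✓.

x ≡ 54 (mod 364).
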